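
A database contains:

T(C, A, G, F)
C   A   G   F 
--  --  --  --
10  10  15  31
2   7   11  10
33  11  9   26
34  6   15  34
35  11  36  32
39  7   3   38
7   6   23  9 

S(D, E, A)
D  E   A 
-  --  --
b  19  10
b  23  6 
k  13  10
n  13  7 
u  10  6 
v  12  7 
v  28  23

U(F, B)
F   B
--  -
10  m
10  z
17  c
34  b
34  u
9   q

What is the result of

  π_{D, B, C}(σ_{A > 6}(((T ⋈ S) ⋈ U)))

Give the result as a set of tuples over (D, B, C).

Natural join on A: {(10, 10, 15, 31, b, 19), (10, 10, 15, 31, k, 13), (2, 7, 11, 10, n, 13), (2, 7, 11, 10, v, 12), (34, 6, 15, 34, b, 23), (34, 6, 15, 34, u, 10), (39, 7, 3, 38, n, 13), (39, 7, 3, 38, v, 12), (7, 6, 23, 9, b, 23), (7, 6, 23, 9, u, 10)}
Natural join on F: {(2, 7, 11, 10, n, 13, m), (2, 7, 11, 10, n, 13, z), (2, 7, 11, 10, v, 12, m), (2, 7, 11, 10, v, 12, z), (34, 6, 15, 34, b, 23, b), (34, 6, 15, 34, b, 23, u), (34, 6, 15, 34, u, 10, b), (34, 6, 15, 34, u, 10, u), (7, 6, 23, 9, b, 23, q), (7, 6, 23, 9, u, 10, q)}
σ[A > 6]: keep tuples satisfying A > 6 → {(2, 7, 11, 10, n, 13, m), (2, 7, 11, 10, n, 13, z), (2, 7, 11, 10, v, 12, m), (2, 7, 11, 10, v, 12, z)}
π[D, B, C]: project onto (D, B, C) → {(n, m, 2), (n, z, 2), (v, m, 2), (v, z, 2)}

{(n, m, 2), (n, z, 2), (v, m, 2), (v, z, 2)}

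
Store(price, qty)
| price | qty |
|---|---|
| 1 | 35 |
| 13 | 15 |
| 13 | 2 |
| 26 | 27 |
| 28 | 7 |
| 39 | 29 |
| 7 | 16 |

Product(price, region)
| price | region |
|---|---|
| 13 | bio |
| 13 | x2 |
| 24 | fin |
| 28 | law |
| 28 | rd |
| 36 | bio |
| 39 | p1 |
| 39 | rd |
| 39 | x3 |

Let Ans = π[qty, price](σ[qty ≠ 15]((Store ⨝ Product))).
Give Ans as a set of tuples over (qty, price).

{(2, 13), (29, 39), (7, 28)}

Natural join on price: {(13, 15, bio), (13, 15, x2), (13, 2, bio), (13, 2, x2), (28, 7, law), (28, 7, rd), (39, 29, p1), (39, 29, rd), (39, 29, x3)}
Apply σ_{qty ≠ 15}; surviving tuples: {(13, 2, bio), (13, 2, x2), (28, 7, law), (28, 7, rd), (39, 29, p1), (39, 29, rd), (39, 29, x3)}
Projecting to qty, price (4 duplicate(s) eliminated): {(2, 13), (29, 39), (7, 28)}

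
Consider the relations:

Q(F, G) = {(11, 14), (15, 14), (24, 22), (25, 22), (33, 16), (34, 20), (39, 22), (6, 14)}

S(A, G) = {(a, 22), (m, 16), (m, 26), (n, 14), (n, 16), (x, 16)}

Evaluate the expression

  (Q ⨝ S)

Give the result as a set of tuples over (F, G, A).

{(11, 14, n), (15, 14, n), (24, 22, a), (25, 22, a), (33, 16, m), (33, 16, n), (33, 16, x), (39, 22, a), (6, 14, n)}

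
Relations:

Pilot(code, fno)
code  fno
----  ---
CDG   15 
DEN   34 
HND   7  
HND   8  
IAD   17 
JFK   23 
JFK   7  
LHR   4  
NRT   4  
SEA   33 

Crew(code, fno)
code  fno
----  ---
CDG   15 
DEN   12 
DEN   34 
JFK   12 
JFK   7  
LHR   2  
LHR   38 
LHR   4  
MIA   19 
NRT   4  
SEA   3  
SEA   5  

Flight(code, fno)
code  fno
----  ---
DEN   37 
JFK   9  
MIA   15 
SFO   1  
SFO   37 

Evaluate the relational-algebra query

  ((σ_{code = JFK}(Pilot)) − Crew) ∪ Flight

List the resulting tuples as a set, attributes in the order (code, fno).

Filtering on code = JFK leaves {(JFK, 23), (JFK, 7)}.
Set difference of the two operands is {(JFK, 23)}.
Set union of the two operands is {(DEN, 37), (JFK, 23), (JFK, 9), (MIA, 15), (SFO, 1), (SFO, 37)}.

{(DEN, 37), (JFK, 23), (JFK, 9), (MIA, 15), (SFO, 1), (SFO, 37)}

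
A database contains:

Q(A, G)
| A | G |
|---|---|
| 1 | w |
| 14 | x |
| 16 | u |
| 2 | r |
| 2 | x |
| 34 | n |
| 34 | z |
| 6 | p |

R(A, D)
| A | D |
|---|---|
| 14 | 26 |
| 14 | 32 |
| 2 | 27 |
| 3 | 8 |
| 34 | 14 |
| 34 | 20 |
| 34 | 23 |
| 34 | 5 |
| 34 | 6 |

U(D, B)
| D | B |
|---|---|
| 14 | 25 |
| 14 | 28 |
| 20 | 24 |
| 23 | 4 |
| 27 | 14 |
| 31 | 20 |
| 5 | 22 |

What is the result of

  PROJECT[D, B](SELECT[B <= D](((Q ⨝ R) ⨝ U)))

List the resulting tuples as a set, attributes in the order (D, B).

{(23, 4), (27, 14)}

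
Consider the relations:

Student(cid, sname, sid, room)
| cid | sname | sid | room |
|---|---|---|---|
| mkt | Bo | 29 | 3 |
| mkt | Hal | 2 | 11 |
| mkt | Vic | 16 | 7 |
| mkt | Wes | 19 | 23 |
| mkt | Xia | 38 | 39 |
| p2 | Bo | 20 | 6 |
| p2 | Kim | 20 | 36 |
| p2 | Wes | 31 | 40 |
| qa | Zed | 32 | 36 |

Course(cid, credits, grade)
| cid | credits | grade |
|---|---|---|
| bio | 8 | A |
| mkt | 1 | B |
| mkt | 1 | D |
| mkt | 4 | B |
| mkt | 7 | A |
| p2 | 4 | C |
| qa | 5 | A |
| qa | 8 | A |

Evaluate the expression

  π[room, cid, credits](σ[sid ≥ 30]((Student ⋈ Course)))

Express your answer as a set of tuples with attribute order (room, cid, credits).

{(36, qa, 5), (36, qa, 8), (39, mkt, 1), (39, mkt, 4), (39, mkt, 7), (40, p2, 4)}

Natural join on cid: {(mkt, Bo, 29, 3, 1, B), (mkt, Bo, 29, 3, 1, D), (mkt, Bo, 29, 3, 4, B), (mkt, Bo, 29, 3, 7, A), (mkt, Hal, 2, 11, 1, B), (mkt, Hal, 2, 11, 1, D), (mkt, Hal, 2, 11, 4, B), (mkt, Hal, 2, 11, 7, A), (mkt, Vic, 16, 7, 1, B), (mkt, Vic, 16, 7, 1, D), (mkt, Vic, 16, 7, 4, B), (mkt, Vic, 16, 7, 7, A), (mkt, Wes, 19, 23, 1, B), (mkt, Wes, 19, 23, 1, D), (mkt, Wes, 19, 23, 4, B), (mkt, Wes, 19, 23, 7, A), (mkt, Xia, 38, 39, 1, B), (mkt, Xia, 38, 39, 1, D), (mkt, Xia, 38, 39, 4, B), (mkt, Xia, 38, 39, 7, A), (p2, Bo, 20, 6, 4, C), (p2, Kim, 20, 36, 4, C), (p2, Wes, 31, 40, 4, C), (qa, Zed, 32, 36, 5, A), (qa, Zed, 32, 36, 8, A)}
Filtering on sid ≥ 30 leaves {(mkt, Xia, 38, 39, 1, B), (mkt, Xia, 38, 39, 1, D), (mkt, Xia, 38, 39, 4, B), (mkt, Xia, 38, 39, 7, A), (p2, Wes, 31, 40, 4, C), (qa, Zed, 32, 36, 5, A), (qa, Zed, 32, 36, 8, A)}.
Projecting to room, cid, credits (1 duplicate(s) eliminated): {(36, qa, 5), (36, qa, 8), (39, mkt, 1), (39, mkt, 4), (39, mkt, 7), (40, p2, 4)}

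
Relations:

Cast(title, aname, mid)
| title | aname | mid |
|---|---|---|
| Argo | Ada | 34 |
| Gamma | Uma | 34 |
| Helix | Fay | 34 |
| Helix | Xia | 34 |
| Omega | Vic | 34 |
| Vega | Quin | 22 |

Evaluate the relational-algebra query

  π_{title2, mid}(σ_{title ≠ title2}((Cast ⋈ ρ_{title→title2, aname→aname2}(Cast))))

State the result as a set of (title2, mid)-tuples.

ρ[title→title2, aname→aname2]: schema becomes (title2, aname2, mid); tuples unchanged.
Cast ⋈ ρ_{title→title2, aname→aname2}(Cast) (natural join on mid): {(Argo, Ada, 34, Argo, Ada), (Argo, Ada, 34, Gamma, Uma), (Argo, Ada, 34, Helix, Fay), (Argo, Ada, 34, Helix, Xia), (Argo, Ada, 34, Omega, Vic), (Gamma, Uma, 34, Argo, Ada), (Gamma, Uma, 34, Gamma, Uma), (Gamma, Uma, 34, Helix, Fay), (Gamma, Uma, 34, Helix, Xia), (Gamma, Uma, 34, Omega, Vic), (Helix, Fay, 34, Argo, Ada), (Helix, Fay, 34, Gamma, Uma), (Helix, Fay, 34, Helix, Fay), (Helix, Fay, 34, Helix, Xia), (Helix, Fay, 34, Omega, Vic), (Helix, Xia, 34, Argo, Ada), (Helix, Xia, 34, Gamma, Uma), (Helix, Xia, 34, Helix, Fay), (Helix, Xia, 34, Helix, Xia), (Helix, Xia, 34, Omega, Vic), (Omega, Vic, 34, Argo, Ada), (Omega, Vic, 34, Gamma, Uma), (Omega, Vic, 34, Helix, Fay), (Omega, Vic, 34, Helix, Xia), (Omega, Vic, 34, Omega, Vic), (Vega, Quin, 22, Vega, Quin)}
Filtering on title ≠ title2 leaves {(Argo, Ada, 34, Gamma, Uma), (Argo, Ada, 34, Helix, Fay), (Argo, Ada, 34, Helix, Xia), (Argo, Ada, 34, Omega, Vic), (Gamma, Uma, 34, Argo, Ada), (Gamma, Uma, 34, Helix, Fay), (Gamma, Uma, 34, Helix, Xia), (Gamma, Uma, 34, Omega, Vic), (Helix, Fay, 34, Argo, Ada), (Helix, Fay, 34, Gamma, Uma), (Helix, Fay, 34, Omega, Vic), (Helix, Xia, 34, Argo, Ada), (Helix, Xia, 34, Gamma, Uma), (Helix, Xia, 34, Omega, Vic), (Omega, Vic, 34, Argo, Ada), (Omega, Vic, 34, Gamma, Uma), (Omega, Vic, 34, Helix, Fay), (Omega, Vic, 34, Helix, Xia)}.
π[title2, mid]: project onto (title2, mid) (14 duplicate(s) eliminated) → {(Argo, 34), (Gamma, 34), (Helix, 34), (Omega, 34)}

{(Argo, 34), (Gamma, 34), (Helix, 34), (Omega, 34)}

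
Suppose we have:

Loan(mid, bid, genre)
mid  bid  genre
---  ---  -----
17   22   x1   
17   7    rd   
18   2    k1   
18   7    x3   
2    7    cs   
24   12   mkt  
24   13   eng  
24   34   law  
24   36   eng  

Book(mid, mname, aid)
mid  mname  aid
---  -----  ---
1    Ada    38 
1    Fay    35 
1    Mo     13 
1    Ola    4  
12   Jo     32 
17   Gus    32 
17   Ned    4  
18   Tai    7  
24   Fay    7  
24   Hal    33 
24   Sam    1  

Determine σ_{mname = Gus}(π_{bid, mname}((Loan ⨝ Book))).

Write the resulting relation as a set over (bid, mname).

{(22, Gus), (7, Gus)}

Joining Loan and Book on mid yields {(17, 22, x1, Gus, 32), (17, 22, x1, Ned, 4), (17, 7, rd, Gus, 32), (17, 7, rd, Ned, 4), (18, 2, k1, Tai, 7), (18, 7, x3, Tai, 7), (24, 12, mkt, Fay, 7), (24, 12, mkt, Hal, 33), (24, 12, mkt, Sam, 1), (24, 13, eng, Fay, 7), (24, 13, eng, Hal, 33), (24, 13, eng, Sam, 1), (24, 34, law, Fay, 7), (24, 34, law, Hal, 33), (24, 34, law, Sam, 1), (24, 36, eng, Fay, 7), (24, 36, eng, Hal, 33), (24, 36, eng, Sam, 1)}.
Projecting to bid, mname: {(12, Fay), (12, Hal), (12, Sam), (13, Fay), (13, Hal), (13, Sam), (2, Tai), (22, Gus), (22, Ned), (34, Fay), (34, Hal), (34, Sam), (36, Fay), (36, Hal), (36, Sam), (7, Gus), (7, Ned), (7, Tai)}
Apply σ_{mname = Gus}; surviving tuples: {(22, Gus), (7, Gus)}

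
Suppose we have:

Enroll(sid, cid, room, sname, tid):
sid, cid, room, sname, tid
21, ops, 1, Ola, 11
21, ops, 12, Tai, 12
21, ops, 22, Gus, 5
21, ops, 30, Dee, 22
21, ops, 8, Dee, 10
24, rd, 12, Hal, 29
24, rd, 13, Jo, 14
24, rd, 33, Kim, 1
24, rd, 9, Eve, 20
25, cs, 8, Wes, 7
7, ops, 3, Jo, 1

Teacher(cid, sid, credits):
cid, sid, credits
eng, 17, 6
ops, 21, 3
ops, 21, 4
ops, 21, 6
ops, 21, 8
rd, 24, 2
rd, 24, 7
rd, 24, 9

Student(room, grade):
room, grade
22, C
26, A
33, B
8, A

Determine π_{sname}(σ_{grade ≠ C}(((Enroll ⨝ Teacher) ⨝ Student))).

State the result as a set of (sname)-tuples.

{Dee, Kim}

Joining Enroll and Teacher on sid, cid yields {(21, ops, 1, Ola, 11, 3), (21, ops, 1, Ola, 11, 4), (21, ops, 1, Ola, 11, 6), (21, ops, 1, Ola, 11, 8), (21, ops, 12, Tai, 12, 3), (21, ops, 12, Tai, 12, 4), (21, ops, 12, Tai, 12, 6), (21, ops, 12, Tai, 12, 8), (21, ops, 22, Gus, 5, 3), (21, ops, 22, Gus, 5, 4), (21, ops, 22, Gus, 5, 6), (21, ops, 22, Gus, 5, 8), (21, ops, 30, Dee, 22, 3), (21, ops, 30, Dee, 22, 4), (21, ops, 30, Dee, 22, 6), (21, ops, 30, Dee, 22, 8), (21, ops, 8, Dee, 10, 3), (21, ops, 8, Dee, 10, 4), (21, ops, 8, Dee, 10, 6), (21, ops, 8, Dee, 10, 8), (24, rd, 12, Hal, 29, 2), (24, rd, 12, Hal, 29, 7), (24, rd, 12, Hal, 29, 9), (24, rd, 13, Jo, 14, 2), (24, rd, 13, Jo, 14, 7), (24, rd, 13, Jo, 14, 9), (24, rd, 33, Kim, 1, 2), (24, rd, 33, Kim, 1, 7), (24, rd, 33, Kim, 1, 9), (24, rd, 9, Eve, 20, 2), (24, rd, 9, Eve, 20, 7), (24, rd, 9, Eve, 20, 9)}.
Joining (Enroll ⨝ Teacher) and Student on room yields {(21, ops, 22, Gus, 5, 3, C), (21, ops, 22, Gus, 5, 4, C), (21, ops, 22, Gus, 5, 6, C), (21, ops, 22, Gus, 5, 8, C), (21, ops, 8, Dee, 10, 3, A), (21, ops, 8, Dee, 10, 4, A), (21, ops, 8, Dee, 10, 6, A), (21, ops, 8, Dee, 10, 8, A), (24, rd, 33, Kim, 1, 2, B), (24, rd, 33, Kim, 1, 7, B), (24, rd, 33, Kim, 1, 9, B)}.
Selection grade ≠ C: {(21, ops, 8, Dee, 10, 3, A), (21, ops, 8, Dee, 10, 4, A), (21, ops, 8, Dee, 10, 6, A), (21, ops, 8, Dee, 10, 8, A), (24, rd, 33, Kim, 1, 2, B), (24, rd, 33, Kim, 1, 7, B), (24, rd, 33, Kim, 1, 9, B)}
Projecting to sname (5 duplicate(s) eliminated): {Dee, Kim}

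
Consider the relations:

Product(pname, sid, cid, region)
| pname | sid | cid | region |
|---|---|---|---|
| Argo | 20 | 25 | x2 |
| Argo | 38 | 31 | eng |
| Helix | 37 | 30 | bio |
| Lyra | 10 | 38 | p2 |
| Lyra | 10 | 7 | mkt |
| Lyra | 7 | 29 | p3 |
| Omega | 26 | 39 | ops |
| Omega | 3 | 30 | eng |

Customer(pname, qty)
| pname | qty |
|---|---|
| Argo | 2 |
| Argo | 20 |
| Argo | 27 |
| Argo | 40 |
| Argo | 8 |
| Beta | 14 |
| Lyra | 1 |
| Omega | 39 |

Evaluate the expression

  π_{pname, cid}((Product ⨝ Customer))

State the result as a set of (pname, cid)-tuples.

Product ⋈ Customer (natural join on pname): {(Argo, 20, 25, x2, 2), (Argo, 20, 25, x2, 20), (Argo, 20, 25, x2, 27), (Argo, 20, 25, x2, 40), (Argo, 20, 25, x2, 8), (Argo, 38, 31, eng, 2), (Argo, 38, 31, eng, 20), (Argo, 38, 31, eng, 27), (Argo, 38, 31, eng, 40), (Argo, 38, 31, eng, 8), (Lyra, 10, 38, p2, 1), (Lyra, 10, 7, mkt, 1), (Lyra, 7, 29, p3, 1), (Omega, 26, 39, ops, 39), (Omega, 3, 30, eng, 39)}
Projecting to pname, cid (8 duplicate(s) eliminated): {(Argo, 25), (Argo, 31), (Lyra, 29), (Lyra, 38), (Lyra, 7), (Omega, 30), (Omega, 39)}

{(Argo, 25), (Argo, 31), (Lyra, 29), (Lyra, 38), (Lyra, 7), (Omega, 30), (Omega, 39)}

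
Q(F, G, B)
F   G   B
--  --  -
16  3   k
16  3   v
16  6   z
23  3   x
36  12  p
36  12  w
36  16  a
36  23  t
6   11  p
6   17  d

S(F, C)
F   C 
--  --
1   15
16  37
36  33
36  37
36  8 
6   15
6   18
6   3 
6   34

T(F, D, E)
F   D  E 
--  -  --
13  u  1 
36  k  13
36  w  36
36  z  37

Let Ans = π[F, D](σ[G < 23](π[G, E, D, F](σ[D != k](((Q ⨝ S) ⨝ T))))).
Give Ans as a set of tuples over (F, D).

Q ⋈ S (natural join on F): {(16, 3, k, 37), (16, 3, v, 37), (16, 6, z, 37), (36, 12, p, 33), (36, 12, p, 37), (36, 12, p, 8), (36, 12, w, 33), (36, 12, w, 37), (36, 12, w, 8), (36, 16, a, 33), (36, 16, a, 37), (36, 16, a, 8), (36, 23, t, 33), (36, 23, t, 37), (36, 23, t, 8), (6, 11, p, 15), (6, 11, p, 18), (6, 11, p, 3), (6, 11, p, 34), (6, 17, d, 15), (6, 17, d, 18), (6, 17, d, 3), (6, 17, d, 34)}
(Q ⨝ S) ⋈ T (natural join on F): {(36, 12, p, 33, k, 13), (36, 12, p, 33, w, 36), (36, 12, p, 33, z, 37), (36, 12, p, 37, k, 13), (36, 12, p, 37, w, 36), (36, 12, p, 37, z, 37), (36, 12, p, 8, k, 13), (36, 12, p, 8, w, 36), (36, 12, p, 8, z, 37), (36, 12, w, 33, k, 13), (36, 12, w, 33, w, 36), (36, 12, w, 33, z, 37), (36, 12, w, 37, k, 13), (36, 12, w, 37, w, 36), (36, 12, w, 37, z, 37), (36, 12, w, 8, k, 13), (36, 12, w, 8, w, 36), (36, 12, w, 8, z, 37), (36, 16, a, 33, k, 13), (36, 16, a, 33, w, 36), (36, 16, a, 33, z, 37), (36, 16, a, 37, k, 13), (36, 16, a, 37, w, 36), (36, 16, a, 37, z, 37), (36, 16, a, 8, k, 13), (36, 16, a, 8, w, 36), (36, 16, a, 8, z, 37), (36, 23, t, 33, k, 13), (36, 23, t, 33, w, 36), (36, 23, t, 33, z, 37), (36, 23, t, 37, k, 13), (36, 23, t, 37, w, 36), (36, 23, t, 37, z, 37), (36, 23, t, 8, k, 13), (36, 23, t, 8, w, 36), (36, 23, t, 8, z, 37)}
Apply σ_{D != k}; surviving tuples: {(36, 12, p, 33, w, 36), (36, 12, p, 33, z, 37), (36, 12, p, 37, w, 36), (36, 12, p, 37, z, 37), (36, 12, p, 8, w, 36), (36, 12, p, 8, z, 37), (36, 12, w, 33, w, 36), (36, 12, w, 33, z, 37), (36, 12, w, 37, w, 36), (36, 12, w, 37, z, 37), (36, 12, w, 8, w, 36), (36, 12, w, 8, z, 37), (36, 16, a, 33, w, 36), (36, 16, a, 33, z, 37), (36, 16, a, 37, w, 36), (36, 16, a, 37, z, 37), (36, 16, a, 8, w, 36), (36, 16, a, 8, z, 37), (36, 23, t, 33, w, 36), (36, 23, t, 33, z, 37), (36, 23, t, 37, w, 36), (36, 23, t, 37, z, 37), (36, 23, t, 8, w, 36), (36, 23, t, 8, z, 37)}
Keep only column(s) G, E, D, F (18 duplicate(s) eliminated): {(12, 36, w, 36), (12, 37, z, 36), (16, 36, w, 36), (16, 37, z, 36), (23, 36, w, 36), (23, 37, z, 36)}
Apply σ_{G < 23}; surviving tuples: {(12, 36, w, 36), (12, 37, z, 36), (16, 36, w, 36), (16, 37, z, 36)}
Keep only column(s) F, D (2 duplicate(s) eliminated): {(36, w), (36, z)}

{(36, w), (36, z)}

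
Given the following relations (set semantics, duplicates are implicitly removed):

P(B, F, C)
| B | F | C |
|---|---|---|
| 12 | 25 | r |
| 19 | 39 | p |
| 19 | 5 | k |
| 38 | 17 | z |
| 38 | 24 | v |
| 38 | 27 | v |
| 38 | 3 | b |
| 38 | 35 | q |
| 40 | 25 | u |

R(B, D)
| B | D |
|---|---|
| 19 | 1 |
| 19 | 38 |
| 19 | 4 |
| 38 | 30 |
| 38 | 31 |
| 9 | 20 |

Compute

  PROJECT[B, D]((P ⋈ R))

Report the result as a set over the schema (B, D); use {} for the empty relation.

Natural join on B: {(19, 39, p, 1), (19, 39, p, 38), (19, 39, p, 4), (19, 5, k, 1), (19, 5, k, 38), (19, 5, k, 4), (38, 17, z, 30), (38, 17, z, 31), (38, 24, v, 30), (38, 24, v, 31), (38, 27, v, 30), (38, 27, v, 31), (38, 3, b, 30), (38, 3, b, 31), (38, 35, q, 30), (38, 35, q, 31)}
Projecting to B, D (11 duplicate(s) eliminated): {(19, 1), (19, 38), (19, 4), (38, 30), (38, 31)}

{(19, 1), (19, 38), (19, 4), (38, 30), (38, 31)}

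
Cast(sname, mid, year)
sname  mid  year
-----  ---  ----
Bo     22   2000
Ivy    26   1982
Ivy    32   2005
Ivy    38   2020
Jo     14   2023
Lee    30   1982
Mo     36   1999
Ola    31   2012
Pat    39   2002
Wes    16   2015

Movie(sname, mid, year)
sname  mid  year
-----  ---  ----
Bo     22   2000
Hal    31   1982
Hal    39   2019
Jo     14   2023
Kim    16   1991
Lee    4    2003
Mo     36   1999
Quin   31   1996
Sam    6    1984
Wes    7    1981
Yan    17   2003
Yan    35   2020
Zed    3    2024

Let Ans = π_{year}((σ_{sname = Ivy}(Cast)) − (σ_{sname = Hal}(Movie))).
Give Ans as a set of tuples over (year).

{1982, 2005, 2020}

σ[sname = Ivy]: keep tuples satisfying sname = Ivy → {(Ivy, 26, 1982), (Ivy, 32, 2005), (Ivy, 38, 2020)}
σ[sname = Hal]: keep tuples satisfying sname = Hal → {(Hal, 31, 1982), (Hal, 39, 2019)}
Taking the difference: {(Ivy, 26, 1982), (Ivy, 32, 2005), (Ivy, 38, 2020)}
π_{year} gives {1982, 2005, 2020}.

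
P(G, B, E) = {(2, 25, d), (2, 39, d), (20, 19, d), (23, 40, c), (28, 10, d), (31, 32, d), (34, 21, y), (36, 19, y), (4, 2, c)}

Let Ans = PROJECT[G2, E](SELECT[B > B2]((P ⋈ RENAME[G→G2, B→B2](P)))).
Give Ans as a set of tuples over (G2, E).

{(2, d), (20, d), (28, d), (31, d), (36, y), (4, c)}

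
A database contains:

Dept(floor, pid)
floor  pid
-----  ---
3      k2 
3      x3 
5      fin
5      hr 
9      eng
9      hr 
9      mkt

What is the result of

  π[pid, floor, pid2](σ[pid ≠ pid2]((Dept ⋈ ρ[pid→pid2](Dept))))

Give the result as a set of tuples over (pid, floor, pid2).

{(eng, 9, hr), (eng, 9, mkt), (fin, 5, hr), (hr, 5, fin), (hr, 9, eng), (hr, 9, mkt), (k2, 3, x3), (mkt, 9, eng), (mkt, 9, hr), (x3, 3, k2)}

ρ[pid→pid2]: schema becomes (floor, pid2); tuples unchanged.
Natural join on floor: {(3, k2, k2), (3, k2, x3), (3, x3, k2), (3, x3, x3), (5, fin, fin), (5, fin, hr), (5, hr, fin), (5, hr, hr), (9, eng, eng), (9, eng, hr), (9, eng, mkt), (9, hr, eng), (9, hr, hr), (9, hr, mkt), (9, mkt, eng), (9, mkt, hr), (9, mkt, mkt)}
Selection pid ≠ pid2: {(3, k2, x3), (3, x3, k2), (5, fin, hr), (5, hr, fin), (9, eng, hr), (9, eng, mkt), (9, hr, eng), (9, hr, mkt), (9, mkt, eng), (9, mkt, hr)}
π_{pid, floor, pid2} gives {(eng, 9, hr), (eng, 9, mkt), (fin, 5, hr), (hr, 5, fin), (hr, 9, eng), (hr, 9, mkt), (k2, 3, x3), (mkt, 9, eng), (mkt, 9, hr), (x3, 3, k2)}.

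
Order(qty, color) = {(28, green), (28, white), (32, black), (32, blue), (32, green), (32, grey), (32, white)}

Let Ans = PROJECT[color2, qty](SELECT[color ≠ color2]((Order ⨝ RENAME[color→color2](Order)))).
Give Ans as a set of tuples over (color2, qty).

{(black, 32), (blue, 32), (green, 28), (green, 32), (grey, 32), (white, 28), (white, 32)}

ρ[color→color2]: schema becomes (qty, color2); tuples unchanged.
Order ⋈ RENAME[color→color2](Order) (natural join on qty): {(28, green, green), (28, green, white), (28, white, green), (28, white, white), (32, black, black), (32, black, blue), (32, black, green), (32, black, grey), (32, black, white), (32, blue, black), (32, blue, blue), (32, blue, green), (32, blue, grey), (32, blue, white), (32, green, black), (32, green, blue), (32, green, green), (32, green, grey), (32, green, white), (32, grey, black), (32, grey, blue), (32, grey, green), (32, grey, grey), (32, grey, white), (32, white, black), (32, white, blue), (32, white, green), (32, white, grey), (32, white, white)}
σ[color ≠ color2]: keep tuples satisfying color ≠ color2 → {(28, green, white), (28, white, green), (32, black, blue), (32, black, green), (32, black, grey), (32, black, white), (32, blue, black), (32, blue, green), (32, blue, grey), (32, blue, white), (32, green, black), (32, green, blue), (32, green, grey), (32, green, white), (32, grey, black), (32, grey, blue), (32, grey, green), (32, grey, white), (32, white, black), (32, white, blue), (32, white, green), (32, white, grey)}
π_{color2, qty} gives {(black, 32), (blue, 32), (green, 28), (green, 32), (grey, 32), (white, 28), (white, 32)} (15 duplicate(s) eliminated).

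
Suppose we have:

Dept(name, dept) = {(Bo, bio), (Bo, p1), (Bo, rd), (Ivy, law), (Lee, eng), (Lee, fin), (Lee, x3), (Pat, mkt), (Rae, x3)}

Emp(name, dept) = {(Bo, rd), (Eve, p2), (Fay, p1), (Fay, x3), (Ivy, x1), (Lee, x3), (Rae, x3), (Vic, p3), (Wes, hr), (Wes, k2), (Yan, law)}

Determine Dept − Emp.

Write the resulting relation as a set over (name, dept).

{(Bo, bio), (Bo, p1), (Ivy, law), (Lee, eng), (Lee, fin), (Pat, mkt)}

Set difference of the two operands is {(Bo, bio), (Bo, p1), (Ivy, law), (Lee, eng), (Lee, fin), (Pat, mkt)}.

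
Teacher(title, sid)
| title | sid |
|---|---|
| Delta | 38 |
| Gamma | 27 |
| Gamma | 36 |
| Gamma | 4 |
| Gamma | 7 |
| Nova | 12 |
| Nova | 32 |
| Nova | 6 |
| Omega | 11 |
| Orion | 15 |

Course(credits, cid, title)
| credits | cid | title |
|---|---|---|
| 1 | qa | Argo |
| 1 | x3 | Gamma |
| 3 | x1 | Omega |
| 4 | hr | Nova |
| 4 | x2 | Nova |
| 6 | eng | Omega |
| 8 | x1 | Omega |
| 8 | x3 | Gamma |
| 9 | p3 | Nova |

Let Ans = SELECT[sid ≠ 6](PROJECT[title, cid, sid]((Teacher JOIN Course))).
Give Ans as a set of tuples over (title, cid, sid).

{(Gamma, x3, 27), (Gamma, x3, 36), (Gamma, x3, 4), (Gamma, x3, 7), (Nova, hr, 12), (Nova, hr, 32), (Nova, p3, 12), (Nova, p3, 32), (Nova, x2, 12), (Nova, x2, 32), (Omega, eng, 11), (Omega, x1, 11)}

Teacher ⋈ Course (natural join on title): {(Gamma, 27, 1, x3), (Gamma, 27, 8, x3), (Gamma, 36, 1, x3), (Gamma, 36, 8, x3), (Gamma, 4, 1, x3), (Gamma, 4, 8, x3), (Gamma, 7, 1, x3), (Gamma, 7, 8, x3), (Nova, 12, 4, hr), (Nova, 12, 4, x2), (Nova, 12, 9, p3), (Nova, 32, 4, hr), (Nova, 32, 4, x2), (Nova, 32, 9, p3), (Nova, 6, 4, hr), (Nova, 6, 4, x2), (Nova, 6, 9, p3), (Omega, 11, 3, x1), (Omega, 11, 6, eng), (Omega, 11, 8, x1)}
π_{title, cid, sid} gives {(Gamma, x3, 27), (Gamma, x3, 36), (Gamma, x3, 4), (Gamma, x3, 7), (Nova, hr, 12), (Nova, hr, 32), (Nova, hr, 6), (Nova, p3, 12), (Nova, p3, 32), (Nova, p3, 6), (Nova, x2, 12), (Nova, x2, 32), (Nova, x2, 6), (Omega, eng, 11), (Omega, x1, 11)} (5 duplicate(s) eliminated).
σ[sid ≠ 6]: keep tuples satisfying sid ≠ 6 → {(Gamma, x3, 27), (Gamma, x3, 36), (Gamma, x3, 4), (Gamma, x3, 7), (Nova, hr, 12), (Nova, hr, 32), (Nova, p3, 12), (Nova, p3, 32), (Nova, x2, 12), (Nova, x2, 32), (Omega, eng, 11), (Omega, x1, 11)}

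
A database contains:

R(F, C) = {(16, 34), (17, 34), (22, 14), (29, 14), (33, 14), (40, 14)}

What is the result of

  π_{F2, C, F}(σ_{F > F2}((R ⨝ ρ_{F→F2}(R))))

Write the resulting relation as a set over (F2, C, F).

{(16, 34, 17), (22, 14, 29), (22, 14, 33), (22, 14, 40), (29, 14, 33), (29, 14, 40), (33, 14, 40)}

ρ[F→F2]: schema becomes (F2, C); tuples unchanged.
Joining R and ρ_{F→F2}(R) on C yields {(16, 34, 16), (16, 34, 17), (17, 34, 16), (17, 34, 17), (22, 14, 22), (22, 14, 29), (22, 14, 33), (22, 14, 40), (29, 14, 22), (29, 14, 29), (29, 14, 33), (29, 14, 40), (33, 14, 22), (33, 14, 29), (33, 14, 33), (33, 14, 40), (40, 14, 22), (40, 14, 29), (40, 14, 33), (40, 14, 40)}.
Filtering on F > F2 leaves {(17, 34, 16), (29, 14, 22), (33, 14, 22), (33, 14, 29), (40, 14, 22), (40, 14, 29), (40, 14, 33)}.
π_{F2, C, F} gives {(16, 34, 17), (22, 14, 29), (22, 14, 33), (22, 14, 40), (29, 14, 33), (29, 14, 40), (33, 14, 40)}.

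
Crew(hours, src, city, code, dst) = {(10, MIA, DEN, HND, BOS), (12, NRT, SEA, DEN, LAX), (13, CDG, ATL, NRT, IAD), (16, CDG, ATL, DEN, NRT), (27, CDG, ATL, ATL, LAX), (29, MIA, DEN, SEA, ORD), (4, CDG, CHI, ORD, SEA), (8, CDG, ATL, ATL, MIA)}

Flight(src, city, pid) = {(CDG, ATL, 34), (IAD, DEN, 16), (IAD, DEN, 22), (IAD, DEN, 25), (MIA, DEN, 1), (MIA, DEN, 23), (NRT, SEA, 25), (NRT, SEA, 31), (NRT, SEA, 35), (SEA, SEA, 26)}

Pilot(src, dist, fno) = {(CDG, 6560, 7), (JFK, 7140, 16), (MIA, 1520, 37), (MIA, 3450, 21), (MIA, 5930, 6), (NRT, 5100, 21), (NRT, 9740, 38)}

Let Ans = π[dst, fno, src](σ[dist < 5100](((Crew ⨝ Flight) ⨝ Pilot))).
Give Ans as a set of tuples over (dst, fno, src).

Joining Crew and Flight on src, city yields {(10, MIA, DEN, HND, BOS, 1), (10, MIA, DEN, HND, BOS, 23), (12, NRT, SEA, DEN, LAX, 25), (12, NRT, SEA, DEN, LAX, 31), (12, NRT, SEA, DEN, LAX, 35), (13, CDG, ATL, NRT, IAD, 34), (16, CDG, ATL, DEN, NRT, 34), (27, CDG, ATL, ATL, LAX, 34), (29, MIA, DEN, SEA, ORD, 1), (29, MIA, DEN, SEA, ORD, 23), (8, CDG, ATL, ATL, MIA, 34)}.
Joining (Crew ⨝ Flight) and Pilot on src yields {(10, MIA, DEN, HND, BOS, 1, 1520, 37), (10, MIA, DEN, HND, BOS, 1, 3450, 21), (10, MIA, DEN, HND, BOS, 1, 5930, 6), (10, MIA, DEN, HND, BOS, 23, 1520, 37), (10, MIA, DEN, HND, BOS, 23, 3450, 21), (10, MIA, DEN, HND, BOS, 23, 5930, 6), (12, NRT, SEA, DEN, LAX, 25, 5100, 21), (12, NRT, SEA, DEN, LAX, 25, 9740, 38), (12, NRT, SEA, DEN, LAX, 31, 5100, 21), (12, NRT, SEA, DEN, LAX, 31, 9740, 38), (12, NRT, SEA, DEN, LAX, 35, 5100, 21), (12, NRT, SEA, DEN, LAX, 35, 9740, 38), (13, CDG, ATL, NRT, IAD, 34, 6560, 7), (16, CDG, ATL, DEN, NRT, 34, 6560, 7), (27, CDG, ATL, ATL, LAX, 34, 6560, 7), (29, MIA, DEN, SEA, ORD, 1, 1520, 37), (29, MIA, DEN, SEA, ORD, 1, 3450, 21), (29, MIA, DEN, SEA, ORD, 1, 5930, 6), (29, MIA, DEN, SEA, ORD, 23, 1520, 37), (29, MIA, DEN, SEA, ORD, 23, 3450, 21), (29, MIA, DEN, SEA, ORD, 23, 5930, 6), (8, CDG, ATL, ATL, MIA, 34, 6560, 7)}.
Filtering on dist < 5100 leaves {(10, MIA, DEN, HND, BOS, 1, 1520, 37), (10, MIA, DEN, HND, BOS, 1, 3450, 21), (10, MIA, DEN, HND, BOS, 23, 1520, 37), (10, MIA, DEN, HND, BOS, 23, 3450, 21), (29, MIA, DEN, SEA, ORD, 1, 1520, 37), (29, MIA, DEN, SEA, ORD, 1, 3450, 21), (29, MIA, DEN, SEA, ORD, 23, 1520, 37), (29, MIA, DEN, SEA, ORD, 23, 3450, 21)}.
π_{dst, fno, src} gives {(BOS, 21, MIA), (BOS, 37, MIA), (ORD, 21, MIA), (ORD, 37, MIA)} (4 duplicate(s) eliminated).

{(BOS, 21, MIA), (BOS, 37, MIA), (ORD, 21, MIA), (ORD, 37, MIA)}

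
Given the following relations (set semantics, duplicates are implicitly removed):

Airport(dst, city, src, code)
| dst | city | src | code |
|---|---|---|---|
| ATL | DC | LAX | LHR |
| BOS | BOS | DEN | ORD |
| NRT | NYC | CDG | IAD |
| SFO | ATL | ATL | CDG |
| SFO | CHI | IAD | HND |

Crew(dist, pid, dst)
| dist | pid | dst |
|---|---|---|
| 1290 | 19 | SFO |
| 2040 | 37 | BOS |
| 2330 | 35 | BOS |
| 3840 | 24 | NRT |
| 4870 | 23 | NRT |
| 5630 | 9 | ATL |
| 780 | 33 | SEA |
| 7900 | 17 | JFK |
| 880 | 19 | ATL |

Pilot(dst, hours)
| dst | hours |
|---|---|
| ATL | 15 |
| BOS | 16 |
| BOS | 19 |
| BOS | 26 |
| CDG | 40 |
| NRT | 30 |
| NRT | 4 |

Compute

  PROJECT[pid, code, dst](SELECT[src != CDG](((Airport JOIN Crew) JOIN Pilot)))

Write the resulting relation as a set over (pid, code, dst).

{(19, LHR, ATL), (35, ORD, BOS), (37, ORD, BOS), (9, LHR, ATL)}

Airport ⋈ Crew (natural join on dst): {(ATL, DC, LAX, LHR, 5630, 9), (ATL, DC, LAX, LHR, 880, 19), (BOS, BOS, DEN, ORD, 2040, 37), (BOS, BOS, DEN, ORD, 2330, 35), (NRT, NYC, CDG, IAD, 3840, 24), (NRT, NYC, CDG, IAD, 4870, 23), (SFO, ATL, ATL, CDG, 1290, 19), (SFO, CHI, IAD, HND, 1290, 19)}
(Airport JOIN Crew) ⋈ Pilot (natural join on dst): {(ATL, DC, LAX, LHR, 5630, 9, 15), (ATL, DC, LAX, LHR, 880, 19, 15), (BOS, BOS, DEN, ORD, 2040, 37, 16), (BOS, BOS, DEN, ORD, 2040, 37, 19), (BOS, BOS, DEN, ORD, 2040, 37, 26), (BOS, BOS, DEN, ORD, 2330, 35, 16), (BOS, BOS, DEN, ORD, 2330, 35, 19), (BOS, BOS, DEN, ORD, 2330, 35, 26), (NRT, NYC, CDG, IAD, 3840, 24, 30), (NRT, NYC, CDG, IAD, 3840, 24, 4), (NRT, NYC, CDG, IAD, 4870, 23, 30), (NRT, NYC, CDG, IAD, 4870, 23, 4)}
σ[src != CDG]: keep tuples satisfying src != CDG → {(ATL, DC, LAX, LHR, 5630, 9, 15), (ATL, DC, LAX, LHR, 880, 19, 15), (BOS, BOS, DEN, ORD, 2040, 37, 16), (BOS, BOS, DEN, ORD, 2040, 37, 19), (BOS, BOS, DEN, ORD, 2040, 37, 26), (BOS, BOS, DEN, ORD, 2330, 35, 16), (BOS, BOS, DEN, ORD, 2330, 35, 19), (BOS, BOS, DEN, ORD, 2330, 35, 26)}
π_{pid, code, dst} gives {(19, LHR, ATL), (35, ORD, BOS), (37, ORD, BOS), (9, LHR, ATL)} (4 duplicate(s) eliminated).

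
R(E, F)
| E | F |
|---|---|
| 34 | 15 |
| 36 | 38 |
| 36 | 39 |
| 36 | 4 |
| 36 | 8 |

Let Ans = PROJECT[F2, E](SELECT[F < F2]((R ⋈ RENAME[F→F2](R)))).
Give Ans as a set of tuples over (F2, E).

ρ[F→F2]: schema becomes (E, F2); tuples unchanged.
Joining R and RENAME[F→F2](R) on E yields {(34, 15, 15), (36, 38, 38), (36, 38, 39), (36, 38, 4), (36, 38, 8), (36, 39, 38), (36, 39, 39), (36, 39, 4), (36, 39, 8), (36, 4, 38), (36, 4, 39), (36, 4, 4), (36, 4, 8), (36, 8, 38), (36, 8, 39), (36, 8, 4), (36, 8, 8)}.
Filtering on F < F2 leaves {(36, 38, 39), (36, 4, 38), (36, 4, 39), (36, 4, 8), (36, 8, 38), (36, 8, 39)}.
π_{F2, E} gives {(38, 36), (39, 36), (8, 36)} (3 duplicate(s) eliminated).

{(38, 36), (39, 36), (8, 36)}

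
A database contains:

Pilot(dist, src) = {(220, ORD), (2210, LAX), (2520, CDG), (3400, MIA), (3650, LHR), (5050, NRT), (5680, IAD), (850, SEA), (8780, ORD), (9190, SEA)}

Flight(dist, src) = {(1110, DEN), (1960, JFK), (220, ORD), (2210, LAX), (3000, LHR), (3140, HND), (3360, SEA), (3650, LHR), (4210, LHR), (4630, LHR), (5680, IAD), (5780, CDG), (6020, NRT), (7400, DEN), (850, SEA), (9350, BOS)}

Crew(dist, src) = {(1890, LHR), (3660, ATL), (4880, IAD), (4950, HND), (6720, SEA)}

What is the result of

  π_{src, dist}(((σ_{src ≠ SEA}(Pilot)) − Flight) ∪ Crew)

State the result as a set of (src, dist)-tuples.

Selection src ≠ SEA: {(220, ORD), (2210, LAX), (2520, CDG), (3400, MIA), (3650, LHR), (5050, NRT), (5680, IAD), (8780, ORD)}
Set difference of the two operands is {(2520, CDG), (3400, MIA), (5050, NRT), (8780, ORD)}.
Set union of the two operands is {(1890, LHR), (2520, CDG), (3400, MIA), (3660, ATL), (4880, IAD), (4950, HND), (5050, NRT), (6720, SEA), (8780, ORD)}.
π[src, dist]: project onto (src, dist) → {(ATL, 3660), (CDG, 2520), (HND, 4950), (IAD, 4880), (LHR, 1890), (MIA, 3400), (NRT, 5050), (ORD, 8780), (SEA, 6720)}

{(ATL, 3660), (CDG, 2520), (HND, 4950), (IAD, 4880), (LHR, 1890), (MIA, 3400), (NRT, 5050), (ORD, 8780), (SEA, 6720)}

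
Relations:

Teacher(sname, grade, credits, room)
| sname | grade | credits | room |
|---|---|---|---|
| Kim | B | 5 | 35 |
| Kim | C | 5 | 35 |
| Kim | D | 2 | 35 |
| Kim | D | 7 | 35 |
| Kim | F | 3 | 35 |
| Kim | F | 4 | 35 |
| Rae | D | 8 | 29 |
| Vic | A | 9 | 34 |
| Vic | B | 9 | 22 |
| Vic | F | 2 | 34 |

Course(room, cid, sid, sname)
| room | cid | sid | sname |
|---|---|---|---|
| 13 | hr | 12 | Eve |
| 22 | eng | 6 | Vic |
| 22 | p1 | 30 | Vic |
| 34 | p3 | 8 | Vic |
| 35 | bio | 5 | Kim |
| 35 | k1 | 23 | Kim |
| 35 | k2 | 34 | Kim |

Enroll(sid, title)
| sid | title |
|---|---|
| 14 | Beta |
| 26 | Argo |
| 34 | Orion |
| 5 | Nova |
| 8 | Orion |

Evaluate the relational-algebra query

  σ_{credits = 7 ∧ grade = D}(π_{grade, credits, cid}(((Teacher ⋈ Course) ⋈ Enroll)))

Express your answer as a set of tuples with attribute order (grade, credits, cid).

{(D, 7, bio), (D, 7, k2)}

Teacher ⋈ Course (natural join on sname, room): {(Kim, B, 5, 35, bio, 5), (Kim, B, 5, 35, k1, 23), (Kim, B, 5, 35, k2, 34), (Kim, C, 5, 35, bio, 5), (Kim, C, 5, 35, k1, 23), (Kim, C, 5, 35, k2, 34), (Kim, D, 2, 35, bio, 5), (Kim, D, 2, 35, k1, 23), (Kim, D, 2, 35, k2, 34), (Kim, D, 7, 35, bio, 5), (Kim, D, 7, 35, k1, 23), (Kim, D, 7, 35, k2, 34), (Kim, F, 3, 35, bio, 5), (Kim, F, 3, 35, k1, 23), (Kim, F, 3, 35, k2, 34), (Kim, F, 4, 35, bio, 5), (Kim, F, 4, 35, k1, 23), (Kim, F, 4, 35, k2, 34), (Vic, A, 9, 34, p3, 8), (Vic, B, 9, 22, eng, 6), (Vic, B, 9, 22, p1, 30), (Vic, F, 2, 34, p3, 8)}
(Teacher ⋈ Course) ⋈ Enroll (natural join on sid): {(Kim, B, 5, 35, bio, 5, Nova), (Kim, B, 5, 35, k2, 34, Orion), (Kim, C, 5, 35, bio, 5, Nova), (Kim, C, 5, 35, k2, 34, Orion), (Kim, D, 2, 35, bio, 5, Nova), (Kim, D, 2, 35, k2, 34, Orion), (Kim, D, 7, 35, bio, 5, Nova), (Kim, D, 7, 35, k2, 34, Orion), (Kim, F, 3, 35, bio, 5, Nova), (Kim, F, 3, 35, k2, 34, Orion), (Kim, F, 4, 35, bio, 5, Nova), (Kim, F, 4, 35, k2, 34, Orion), (Vic, A, 9, 34, p3, 8, Orion), (Vic, F, 2, 34, p3, 8, Orion)}
Projecting to grade, credits, cid: {(A, 9, p3), (B, 5, bio), (B, 5, k2), (C, 5, bio), (C, 5, k2), (D, 2, bio), (D, 2, k2), (D, 7, bio), (D, 7, k2), (F, 2, p3), (F, 3, bio), (F, 3, k2), (F, 4, bio), (F, 4, k2)}
σ[credits = 7 ∧ grade = D]: keep tuples satisfying credits = 7 ∧ grade = D → {(D, 7, bio), (D, 7, k2)}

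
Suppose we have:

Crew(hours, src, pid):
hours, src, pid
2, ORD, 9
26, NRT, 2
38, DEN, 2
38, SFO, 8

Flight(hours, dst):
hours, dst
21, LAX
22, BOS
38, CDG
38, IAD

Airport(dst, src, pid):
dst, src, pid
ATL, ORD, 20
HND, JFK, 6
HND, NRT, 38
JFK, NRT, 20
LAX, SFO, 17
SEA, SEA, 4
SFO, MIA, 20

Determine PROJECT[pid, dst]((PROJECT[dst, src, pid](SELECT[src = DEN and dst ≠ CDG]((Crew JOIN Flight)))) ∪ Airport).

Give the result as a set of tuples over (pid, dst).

{(17, LAX), (2, IAD), (20, ATL), (20, JFK), (20, SFO), (38, HND), (4, SEA), (6, HND)}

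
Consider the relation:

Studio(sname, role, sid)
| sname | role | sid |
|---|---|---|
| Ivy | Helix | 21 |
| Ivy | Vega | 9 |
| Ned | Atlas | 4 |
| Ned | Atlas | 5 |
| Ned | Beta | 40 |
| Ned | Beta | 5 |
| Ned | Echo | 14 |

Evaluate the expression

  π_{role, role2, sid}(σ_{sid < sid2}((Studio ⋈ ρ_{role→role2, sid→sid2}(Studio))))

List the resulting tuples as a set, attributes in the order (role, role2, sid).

{(Atlas, Atlas, 4), (Atlas, Beta, 4), (Atlas, Beta, 5), (Atlas, Echo, 4), (Atlas, Echo, 5), (Beta, Beta, 5), (Beta, Echo, 5), (Echo, Beta, 14), (Vega, Helix, 9)}

ρ[role→role2, sid→sid2]: schema becomes (sname, role2, sid2); tuples unchanged.
Studio ⋈ ρ_{role→role2, sid→sid2}(Studio) (natural join on sname): {(Ivy, Helix, 21, Helix, 21), (Ivy, Helix, 21, Vega, 9), (Ivy, Vega, 9, Helix, 21), (Ivy, Vega, 9, Vega, 9), (Ned, Atlas, 4, Atlas, 4), (Ned, Atlas, 4, Atlas, 5), (Ned, Atlas, 4, Beta, 40), (Ned, Atlas, 4, Beta, 5), (Ned, Atlas, 4, Echo, 14), (Ned, Atlas, 5, Atlas, 4), (Ned, Atlas, 5, Atlas, 5), (Ned, Atlas, 5, Beta, 40), (Ned, Atlas, 5, Beta, 5), (Ned, Atlas, 5, Echo, 14), (Ned, Beta, 40, Atlas, 4), (Ned, Beta, 40, Atlas, 5), (Ned, Beta, 40, Beta, 40), (Ned, Beta, 40, Beta, 5), (Ned, Beta, 40, Echo, 14), (Ned, Beta, 5, Atlas, 4), (Ned, Beta, 5, Atlas, 5), (Ned, Beta, 5, Beta, 40), (Ned, Beta, 5, Beta, 5), (Ned, Beta, 5, Echo, 14), (Ned, Echo, 14, Atlas, 4), (Ned, Echo, 14, Atlas, 5), (Ned, Echo, 14, Beta, 40), (Ned, Echo, 14, Beta, 5), (Ned, Echo, 14, Echo, 14)}
Apply σ_{sid < sid2}; surviving tuples: {(Ivy, Vega, 9, Helix, 21), (Ned, Atlas, 4, Atlas, 5), (Ned, Atlas, 4, Beta, 40), (Ned, Atlas, 4, Beta, 5), (Ned, Atlas, 4, Echo, 14), (Ned, Atlas, 5, Beta, 40), (Ned, Atlas, 5, Echo, 14), (Ned, Beta, 5, Beta, 40), (Ned, Beta, 5, Echo, 14), (Ned, Echo, 14, Beta, 40)}
π[role, role2, sid]: project onto (role, role2, sid) (1 duplicate(s) eliminated) → {(Atlas, Atlas, 4), (Atlas, Beta, 4), (Atlas, Beta, 5), (Atlas, Echo, 4), (Atlas, Echo, 5), (Beta, Beta, 5), (Beta, Echo, 5), (Echo, Beta, 14), (Vega, Helix, 9)}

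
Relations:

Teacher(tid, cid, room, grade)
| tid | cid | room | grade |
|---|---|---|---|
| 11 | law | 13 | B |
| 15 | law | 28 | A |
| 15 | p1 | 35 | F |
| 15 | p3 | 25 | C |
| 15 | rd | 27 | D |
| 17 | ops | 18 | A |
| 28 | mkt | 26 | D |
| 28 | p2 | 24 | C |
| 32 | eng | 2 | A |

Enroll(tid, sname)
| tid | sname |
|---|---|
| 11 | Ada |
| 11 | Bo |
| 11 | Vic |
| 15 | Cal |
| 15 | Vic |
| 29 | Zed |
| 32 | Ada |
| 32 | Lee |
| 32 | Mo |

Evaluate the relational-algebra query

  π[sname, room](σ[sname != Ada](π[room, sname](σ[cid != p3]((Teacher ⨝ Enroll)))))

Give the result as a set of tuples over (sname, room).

Teacher ⋈ Enroll (natural join on tid): {(11, law, 13, B, Ada), (11, law, 13, B, Bo), (11, law, 13, B, Vic), (15, law, 28, A, Cal), (15, law, 28, A, Vic), (15, p1, 35, F, Cal), (15, p1, 35, F, Vic), (15, p3, 25, C, Cal), (15, p3, 25, C, Vic), (15, rd, 27, D, Cal), (15, rd, 27, D, Vic), (32, eng, 2, A, Ada), (32, eng, 2, A, Lee), (32, eng, 2, A, Mo)}
σ[cid != p3]: keep tuples satisfying cid != p3 → {(11, law, 13, B, Ada), (11, law, 13, B, Bo), (11, law, 13, B, Vic), (15, law, 28, A, Cal), (15, law, 28, A, Vic), (15, p1, 35, F, Cal), (15, p1, 35, F, Vic), (15, rd, 27, D, Cal), (15, rd, 27, D, Vic), (32, eng, 2, A, Ada), (32, eng, 2, A, Lee), (32, eng, 2, A, Mo)}
Projecting to room, sname: {(13, Ada), (13, Bo), (13, Vic), (2, Ada), (2, Lee), (2, Mo), (27, Cal), (27, Vic), (28, Cal), (28, Vic), (35, Cal), (35, Vic)}
σ[sname != Ada]: keep tuples satisfying sname != Ada → {(13, Bo), (13, Vic), (2, Lee), (2, Mo), (27, Cal), (27, Vic), (28, Cal), (28, Vic), (35, Cal), (35, Vic)}
Projecting to sname, room: {(Bo, 13), (Cal, 27), (Cal, 28), (Cal, 35), (Lee, 2), (Mo, 2), (Vic, 13), (Vic, 27), (Vic, 28), (Vic, 35)}

{(Bo, 13), (Cal, 27), (Cal, 28), (Cal, 35), (Lee, 2), (Mo, 2), (Vic, 13), (Vic, 27), (Vic, 28), (Vic, 35)}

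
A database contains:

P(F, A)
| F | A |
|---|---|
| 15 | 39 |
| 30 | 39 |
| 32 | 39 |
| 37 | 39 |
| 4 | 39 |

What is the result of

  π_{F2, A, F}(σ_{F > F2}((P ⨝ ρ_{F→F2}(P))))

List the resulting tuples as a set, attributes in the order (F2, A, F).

{(15, 39, 30), (15, 39, 32), (15, 39, 37), (30, 39, 32), (30, 39, 37), (32, 39, 37), (4, 39, 15), (4, 39, 30), (4, 39, 32), (4, 39, 37)}

ρ[F→F2]: schema becomes (F2, A); tuples unchanged.
Natural join on A: {(15, 39, 15), (15, 39, 30), (15, 39, 32), (15, 39, 37), (15, 39, 4), (30, 39, 15), (30, 39, 30), (30, 39, 32), (30, 39, 37), (30, 39, 4), (32, 39, 15), (32, 39, 30), (32, 39, 32), (32, 39, 37), (32, 39, 4), (37, 39, 15), (37, 39, 30), (37, 39, 32), (37, 39, 37), (37, 39, 4), (4, 39, 15), (4, 39, 30), (4, 39, 32), (4, 39, 37), (4, 39, 4)}
Apply σ_{F > F2}; surviving tuples: {(15, 39, 4), (30, 39, 15), (30, 39, 4), (32, 39, 15), (32, 39, 30), (32, 39, 4), (37, 39, 15), (37, 39, 30), (37, 39, 32), (37, 39, 4)}
Keep only column(s) F2, A, F: {(15, 39, 30), (15, 39, 32), (15, 39, 37), (30, 39, 32), (30, 39, 37), (32, 39, 37), (4, 39, 15), (4, 39, 30), (4, 39, 32), (4, 39, 37)}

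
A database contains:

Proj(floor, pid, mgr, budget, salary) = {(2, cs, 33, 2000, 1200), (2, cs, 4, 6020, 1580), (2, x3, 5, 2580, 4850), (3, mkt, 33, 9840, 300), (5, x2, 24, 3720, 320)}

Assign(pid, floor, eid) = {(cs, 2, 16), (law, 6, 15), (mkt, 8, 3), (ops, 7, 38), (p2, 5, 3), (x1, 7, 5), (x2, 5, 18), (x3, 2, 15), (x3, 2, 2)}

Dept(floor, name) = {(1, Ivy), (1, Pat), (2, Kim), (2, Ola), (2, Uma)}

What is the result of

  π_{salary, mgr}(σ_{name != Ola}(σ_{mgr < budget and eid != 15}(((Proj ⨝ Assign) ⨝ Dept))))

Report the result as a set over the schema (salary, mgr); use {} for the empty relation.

{(1200, 33), (1580, 4), (4850, 5)}

Proj ⋈ Assign (natural join on floor, pid): {(2, cs, 33, 2000, 1200, 16), (2, cs, 4, 6020, 1580, 16), (2, x3, 5, 2580, 4850, 15), (2, x3, 5, 2580, 4850, 2), (5, x2, 24, 3720, 320, 18)}
(Proj ⨝ Assign) ⋈ Dept (natural join on floor): {(2, cs, 33, 2000, 1200, 16, Kim), (2, cs, 33, 2000, 1200, 16, Ola), (2, cs, 33, 2000, 1200, 16, Uma), (2, cs, 4, 6020, 1580, 16, Kim), (2, cs, 4, 6020, 1580, 16, Ola), (2, cs, 4, 6020, 1580, 16, Uma), (2, x3, 5, 2580, 4850, 15, Kim), (2, x3, 5, 2580, 4850, 15, Ola), (2, x3, 5, 2580, 4850, 15, Uma), (2, x3, 5, 2580, 4850, 2, Kim), (2, x3, 5, 2580, 4850, 2, Ola), (2, x3, 5, 2580, 4850, 2, Uma)}
Selection mgr < budget and eid != 15: {(2, cs, 33, 2000, 1200, 16, Kim), (2, cs, 33, 2000, 1200, 16, Ola), (2, cs, 33, 2000, 1200, 16, Uma), (2, cs, 4, 6020, 1580, 16, Kim), (2, cs, 4, 6020, 1580, 16, Ola), (2, cs, 4, 6020, 1580, 16, Uma), (2, x3, 5, 2580, 4850, 2, Kim), (2, x3, 5, 2580, 4850, 2, Ola), (2, x3, 5, 2580, 4850, 2, Uma)}
Selection name != Ola: {(2, cs, 33, 2000, 1200, 16, Kim), (2, cs, 33, 2000, 1200, 16, Uma), (2, cs, 4, 6020, 1580, 16, Kim), (2, cs, 4, 6020, 1580, 16, Uma), (2, x3, 5, 2580, 4850, 2, Kim), (2, x3, 5, 2580, 4850, 2, Uma)}
π_{salary, mgr} gives {(1200, 33), (1580, 4), (4850, 5)} (3 duplicate(s) eliminated).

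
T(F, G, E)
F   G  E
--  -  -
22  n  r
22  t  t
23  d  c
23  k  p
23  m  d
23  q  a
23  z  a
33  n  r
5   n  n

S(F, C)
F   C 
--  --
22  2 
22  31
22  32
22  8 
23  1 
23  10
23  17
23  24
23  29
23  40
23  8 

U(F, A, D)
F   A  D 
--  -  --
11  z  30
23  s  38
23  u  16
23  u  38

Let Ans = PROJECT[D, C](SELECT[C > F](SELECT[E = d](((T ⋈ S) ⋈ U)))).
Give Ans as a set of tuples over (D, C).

{(16, 24), (16, 29), (16, 40), (38, 24), (38, 29), (38, 40)}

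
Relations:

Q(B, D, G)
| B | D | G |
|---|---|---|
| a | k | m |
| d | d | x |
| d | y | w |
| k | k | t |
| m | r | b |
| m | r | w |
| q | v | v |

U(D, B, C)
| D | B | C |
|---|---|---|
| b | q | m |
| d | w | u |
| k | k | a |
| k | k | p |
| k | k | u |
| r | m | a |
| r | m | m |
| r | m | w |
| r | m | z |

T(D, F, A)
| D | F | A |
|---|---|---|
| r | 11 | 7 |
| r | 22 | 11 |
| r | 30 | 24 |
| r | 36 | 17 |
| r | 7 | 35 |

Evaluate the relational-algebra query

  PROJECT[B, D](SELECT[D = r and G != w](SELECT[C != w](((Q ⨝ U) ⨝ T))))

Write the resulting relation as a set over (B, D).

Q ⋈ U (natural join on B, D): {(k, k, t, a), (k, k, t, p), (k, k, t, u), (m, r, b, a), (m, r, b, m), (m, r, b, w), (m, r, b, z), (m, r, w, a), (m, r, w, m), (m, r, w, w), (m, r, w, z)}
(Q ⨝ U) ⋈ T (natural join on D): {(m, r, b, a, 11, 7), (m, r, b, a, 22, 11), (m, r, b, a, 30, 24), (m, r, b, a, 36, 17), (m, r, b, a, 7, 35), (m, r, b, m, 11, 7), (m, r, b, m, 22, 11), (m, r, b, m, 30, 24), (m, r, b, m, 36, 17), (m, r, b, m, 7, 35), (m, r, b, w, 11, 7), (m, r, b, w, 22, 11), (m, r, b, w, 30, 24), (m, r, b, w, 36, 17), (m, r, b, w, 7, 35), (m, r, b, z, 11, 7), (m, r, b, z, 22, 11), (m, r, b, z, 30, 24), (m, r, b, z, 36, 17), (m, r, b, z, 7, 35), (m, r, w, a, 11, 7), (m, r, w, a, 22, 11), (m, r, w, a, 30, 24), (m, r, w, a, 36, 17), (m, r, w, a, 7, 35), (m, r, w, m, 11, 7), (m, r, w, m, 22, 11), (m, r, w, m, 30, 24), (m, r, w, m, 36, 17), (m, r, w, m, 7, 35), (m, r, w, w, 11, 7), (m, r, w, w, 22, 11), (m, r, w, w, 30, 24), (m, r, w, w, 36, 17), (m, r, w, w, 7, 35), (m, r, w, z, 11, 7), (m, r, w, z, 22, 11), (m, r, w, z, 30, 24), (m, r, w, z, 36, 17), (m, r, w, z, 7, 35)}
Filtering on C != w leaves {(m, r, b, a, 11, 7), (m, r, b, a, 22, 11), (m, r, b, a, 30, 24), (m, r, b, a, 36, 17), (m, r, b, a, 7, 35), (m, r, b, m, 11, 7), (m, r, b, m, 22, 11), (m, r, b, m, 30, 24), (m, r, b, m, 36, 17), (m, r, b, m, 7, 35), (m, r, b, z, 11, 7), (m, r, b, z, 22, 11), (m, r, b, z, 30, 24), (m, r, b, z, 36, 17), (m, r, b, z, 7, 35), (m, r, w, a, 11, 7), (m, r, w, a, 22, 11), (m, r, w, a, 30, 24), (m, r, w, a, 36, 17), (m, r, w, a, 7, 35), (m, r, w, m, 11, 7), (m, r, w, m, 22, 11), (m, r, w, m, 30, 24), (m, r, w, m, 36, 17), (m, r, w, m, 7, 35), (m, r, w, z, 11, 7), (m, r, w, z, 22, 11), (m, r, w, z, 30, 24), (m, r, w, z, 36, 17), (m, r, w, z, 7, 35)}.
Filtering on D = r and G != w leaves {(m, r, b, a, 11, 7), (m, r, b, a, 22, 11), (m, r, b, a, 30, 24), (m, r, b, a, 36, 17), (m, r, b, a, 7, 35), (m, r, b, m, 11, 7), (m, r, b, m, 22, 11), (m, r, b, m, 30, 24), (m, r, b, m, 36, 17), (m, r, b, m, 7, 35), (m, r, b, z, 11, 7), (m, r, b, z, 22, 11), (m, r, b, z, 30, 24), (m, r, b, z, 36, 17), (m, r, b, z, 7, 35)}.
Projecting to B, D (14 duplicate(s) eliminated): {(m, r)}

{(m, r)}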